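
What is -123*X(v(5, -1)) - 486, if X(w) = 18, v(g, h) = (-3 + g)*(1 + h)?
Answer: -2700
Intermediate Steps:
v(g, h) = (1 + h)*(-3 + g)
-123*X(v(5, -1)) - 486 = -123*18 - 486 = -2214 - 486 = -2700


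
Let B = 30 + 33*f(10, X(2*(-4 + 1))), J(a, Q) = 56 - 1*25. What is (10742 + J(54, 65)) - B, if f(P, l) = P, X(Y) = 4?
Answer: 10413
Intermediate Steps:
J(a, Q) = 31 (J(a, Q) = 56 - 25 = 31)
B = 360 (B = 30 + 33*10 = 30 + 330 = 360)
(10742 + J(54, 65)) - B = (10742 + 31) - 1*360 = 10773 - 360 = 10413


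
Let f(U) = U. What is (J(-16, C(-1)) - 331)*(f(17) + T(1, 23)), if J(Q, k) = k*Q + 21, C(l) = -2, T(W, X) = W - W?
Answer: -4726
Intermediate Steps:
T(W, X) = 0
J(Q, k) = 21 + Q*k (J(Q, k) = Q*k + 21 = 21 + Q*k)
(J(-16, C(-1)) - 331)*(f(17) + T(1, 23)) = ((21 - 16*(-2)) - 331)*(17 + 0) = ((21 + 32) - 331)*17 = (53 - 331)*17 = -278*17 = -4726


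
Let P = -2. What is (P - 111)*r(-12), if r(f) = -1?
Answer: 113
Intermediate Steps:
(P - 111)*r(-12) = (-2 - 111)*(-1) = -113*(-1) = 113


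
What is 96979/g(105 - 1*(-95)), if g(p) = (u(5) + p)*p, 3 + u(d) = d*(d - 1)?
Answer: 96979/43400 ≈ 2.2345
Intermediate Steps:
u(d) = -3 + d*(-1 + d) (u(d) = -3 + d*(d - 1) = -3 + d*(-1 + d))
g(p) = p*(17 + p) (g(p) = ((-3 + 5**2 - 1*5) + p)*p = ((-3 + 25 - 5) + p)*p = (17 + p)*p = p*(17 + p))
96979/g(105 - 1*(-95)) = 96979/(((105 - 1*(-95))*(17 + (105 - 1*(-95))))) = 96979/(((105 + 95)*(17 + (105 + 95)))) = 96979/((200*(17 + 200))) = 96979/((200*217)) = 96979/43400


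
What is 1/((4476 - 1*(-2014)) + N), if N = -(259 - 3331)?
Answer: 1/9562 ≈ 0.00010458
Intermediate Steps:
N = 3072 (N = -1*(-3072) = 3072)
1/((4476 - 1*(-2014)) + N) = 1/((4476 - 1*(-2014)) + 3072) = 1/((4476 + 2014) + 3072) = 1/(6490 + 3072) = 1/9562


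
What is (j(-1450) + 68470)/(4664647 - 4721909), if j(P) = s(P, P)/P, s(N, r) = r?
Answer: -68471/57262 ≈ -1.1957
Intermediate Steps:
j(P) = 1 (j(P) = P/P = 1)
(j(-1450) + 68470)/(4664647 - 4721909) = (1 + 68470)/(4664647 - 4721909) = 68471/(-57262) = 68471*(-1/57262) = -68471/57262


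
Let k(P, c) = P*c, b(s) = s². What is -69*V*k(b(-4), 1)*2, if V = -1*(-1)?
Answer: -2208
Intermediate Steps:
V = 1
-69*V*k(b(-4), 1)*2 = -69*1*((-4)²*1)*2 = -69*1*(16*1)*2 = -69*1*16*2 = -1104*2 = -69*32 = -2208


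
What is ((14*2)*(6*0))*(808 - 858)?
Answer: 0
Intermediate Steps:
((14*2)*(6*0))*(808 - 858) = (28*0)*(-50) = 0*(-50) = 0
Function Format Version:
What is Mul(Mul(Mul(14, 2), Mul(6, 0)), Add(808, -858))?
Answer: 0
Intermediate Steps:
Mul(Mul(Mul(14, 2), Mul(6, 0)), Add(808, -858)) = Mul(Mul(28, 0), -50) = Mul(0, -50) = 0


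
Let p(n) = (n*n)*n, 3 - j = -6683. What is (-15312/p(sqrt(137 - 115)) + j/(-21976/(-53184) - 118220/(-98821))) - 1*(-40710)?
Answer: 47438707236858/1057387847 - 348*sqrt(22)/11 ≈ 44716.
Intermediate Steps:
j = 6686 (j = 3 - 1*(-6683) = 3 + 6683 = 6686)
p(n) = n**3 (p(n) = n**2*n = n**3)
(-15312/p(sqrt(137 - 115)) + j/(-21976/(-53184) - 118220/(-98821))) - 1*(-40710) = (-15312/(137 - 115)**(3/2) + 6686/(-21976/(-53184) - 118220/(-98821))) - 1*(-40710) = (-15312*sqrt(22)/484 + 6686/(-21976*(-1/53184) - 118220*(-1/98821))) + 40710 = (-15312*sqrt(22)/484 + 6686/(2747/6648 + 118220/98821)) + 40710 = (-348*sqrt(22)/11 + 6686/(1057387847/656962008)) + 40710 = (-348*sqrt(22)/11 + 6686*(656962008/1057387847)) + 40710 = (-348*sqrt(22)/11 + 4392447985488/1057387847) + 40710 = (4392447985488/1057387847 - 348*sqrt(22)/11) + 40710 = 47438707236858/1057387847 - 348*sqrt(22)/11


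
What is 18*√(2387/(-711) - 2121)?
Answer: 6*I*√119323022/79 ≈ 829.63*I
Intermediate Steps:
18*√(2387/(-711) - 2121) = 18*√(2387*(-1/711) - 2121) = 18*√(-2387/711 - 2121) = 18*√(-1510418/711) = 18*(I*√119323022/237) = 6*I*√119323022/79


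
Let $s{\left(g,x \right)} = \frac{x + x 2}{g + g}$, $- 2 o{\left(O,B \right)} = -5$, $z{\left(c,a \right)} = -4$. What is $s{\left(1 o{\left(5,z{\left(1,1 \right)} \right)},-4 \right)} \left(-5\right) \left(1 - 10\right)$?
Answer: $-108$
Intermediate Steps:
$o{\left(O,B \right)} = \frac{5}{2}$ ($o{\left(O,B \right)} = \left(- \frac{1}{2}\right) \left(-5\right) = \frac{5}{2}$)
$s{\left(g,x \right)} = \frac{3 x}{2 g}$ ($s{\left(g,x \right)} = \frac{x + 2 x}{2 g} = 3 x \frac{1}{2 g} = \frac{3 x}{2 g}$)
$s{\left(1 o{\left(5,z{\left(1,1 \right)} \right)},-4 \right)} \left(-5\right) \left(1 - 10\right) = \frac{3}{2} \left(-4\right) \frac{1}{1 \cdot \frac{5}{2}} \left(-5\right) \left(1 - 10\right) = \frac{3}{2} \left(-4\right) \frac{1}{\frac{5}{2}} \left(-5\right) \left(-9\right) = \frac{3}{2} \left(-4\right) \frac{2}{5} \left(-5\right) \left(-9\right) = \left(- \frac{12}{5}\right) \left(-5\right) \left(-9\right) = 12 \left(-9\right) = -108$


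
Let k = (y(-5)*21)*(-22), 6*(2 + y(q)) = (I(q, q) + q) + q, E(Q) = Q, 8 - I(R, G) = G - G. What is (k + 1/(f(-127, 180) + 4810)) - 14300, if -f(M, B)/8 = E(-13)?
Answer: -64972907/4914 ≈ -13222.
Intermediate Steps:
I(R, G) = 8 (I(R, G) = 8 - (G - G) = 8 - 1*0 = 8 + 0 = 8)
f(M, B) = 104 (f(M, B) = -8*(-13) = 104)
y(q) = -⅔ + q/3 (y(q) = -2 + ((8 + q) + q)/6 = -2 + (8 + 2*q)/6 = -2 + (4/3 + q/3) = -⅔ + q/3)
k = 1078 (k = ((-⅔ + (⅓)*(-5))*21)*(-22) = ((-⅔ - 5/3)*21)*(-22) = -7/3*21*(-22) = -49*(-22) = 1078)
(k + 1/(f(-127, 180) + 4810)) - 14300 = (1078 + 1/(104 + 4810)) - 14300 = (1078 + 1/4914) - 14300 = 5297293/4914 - 14300 = -64972907/4914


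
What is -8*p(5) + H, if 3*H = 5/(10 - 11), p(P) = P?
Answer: -125/3 ≈ -41.667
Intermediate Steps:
H = -5/3 (H = (5/(10 - 11))/3 = (5/(-1))/3 = (-1*5)/3 = (⅓)*(-5) = -5/3 ≈ -1.6667)
-8*p(5) + H = -8*5 - 5/3 = -40 - 5/3 = -125/3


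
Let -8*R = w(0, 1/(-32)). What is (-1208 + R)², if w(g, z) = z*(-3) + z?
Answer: 23908890625/16384 ≈ 1.4593e+6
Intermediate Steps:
w(g, z) = -2*z (w(g, z) = -3*z + z = -2*z)
R = -1/128 (R = -(-1)/(4*(-32)) = -(-1)*(-1)/(4*32) = -⅛*1/16 = -1/128 ≈ -0.0078125)
(-1208 + R)² = (-1208 - 1/128)² = (-154625/128)² = 23908890625/16384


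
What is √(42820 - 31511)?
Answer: √11309 ≈ 106.34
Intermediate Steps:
√(42820 - 31511) = √11309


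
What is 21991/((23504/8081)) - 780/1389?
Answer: 82273281433/10882352 ≈ 7560.3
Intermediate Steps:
21991/((23504/8081)) - 780/1389 = 21991/((23504*(1/8081))) - 780*1/1389 = 21991/(23504/8081) - 260/463 = 21991*(8081/23504) - 260/463 = 177709271/23504 - 260/463 = 82273281433/10882352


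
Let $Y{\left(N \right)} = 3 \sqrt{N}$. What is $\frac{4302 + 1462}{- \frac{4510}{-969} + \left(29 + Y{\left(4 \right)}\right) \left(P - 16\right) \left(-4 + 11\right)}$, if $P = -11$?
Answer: $- \frac{5585316}{6405425} \approx -0.87197$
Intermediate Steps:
$\frac{4302 + 1462}{- \frac{4510}{-969} + \left(29 + Y{\left(4 \right)}\right) \left(P - 16\right) \left(-4 + 11\right)} = \frac{4302 + 1462}{- \frac{4510}{-969} + \left(29 + 3 \sqrt{4}\right) \left(-11 - 16\right) \left(-4 + 11\right)} = \frac{5764}{\left(-4510\right) \left(- \frac{1}{969}\right) + \left(29 + 3 \cdot 2\right) \left(\left(-27\right) 7\right)} = \frac{5764}{\frac{4510}{969} + \left(29 + 6\right) \left(-189\right)} = \frac{5764}{\frac{4510}{969} + 35 \left(-189\right)} = \frac{5764}{\frac{4510}{969} - 6615} = \frac{5764}{- \frac{6405425}{969}} = 5764 \left(- \frac{969}{6405425}\right) = - \frac{5585316}{6405425}$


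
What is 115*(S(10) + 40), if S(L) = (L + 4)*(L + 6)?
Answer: 30360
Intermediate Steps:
S(L) = (4 + L)*(6 + L)
115*(S(10) + 40) = 115*((24 + 10² + 10*10) + 40) = 115*((24 + 100 + 100) + 40) = 115*(224 + 40) = 115*264 = 30360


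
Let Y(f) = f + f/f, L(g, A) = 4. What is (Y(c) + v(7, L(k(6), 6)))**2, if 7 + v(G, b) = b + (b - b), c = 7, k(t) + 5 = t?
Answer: 25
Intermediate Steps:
k(t) = -5 + t
v(G, b) = -7 + b (v(G, b) = -7 + (b + (b - b)) = -7 + (b + 0) = -7 + b)
Y(f) = 1 + f (Y(f) = f + 1 = 1 + f)
(Y(c) + v(7, L(k(6), 6)))**2 = ((1 + 7) + (-7 + 4))**2 = (8 - 3)**2 = 5**2 = 25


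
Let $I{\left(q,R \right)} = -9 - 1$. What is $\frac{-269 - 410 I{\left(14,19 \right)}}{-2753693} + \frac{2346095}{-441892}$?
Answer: $- \frac{6462118267087}{1216834907156} \approx -5.3106$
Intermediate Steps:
$I{\left(q,R \right)} = -10$
$\frac{-269 - 410 I{\left(14,19 \right)}}{-2753693} + \frac{2346095}{-441892} = \frac{-269 - -4100}{-2753693} + \frac{2346095}{-441892} = \left(-269 + 4100\right) \left(- \frac{1}{2753693}\right) + 2346095 \left(- \frac{1}{441892}\right) = 3831 \left(- \frac{1}{2753693}\right) - \frac{2346095}{441892} = - \frac{3831}{2753693} - \frac{2346095}{441892} = - \frac{6462118267087}{1216834907156}$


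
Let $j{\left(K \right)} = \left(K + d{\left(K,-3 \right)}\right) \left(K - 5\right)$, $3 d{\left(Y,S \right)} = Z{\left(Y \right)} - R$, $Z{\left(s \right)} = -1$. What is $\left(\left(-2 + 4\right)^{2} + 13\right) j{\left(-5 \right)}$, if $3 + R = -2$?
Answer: $\frac{1870}{3} \approx 623.33$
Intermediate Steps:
$R = -5$ ($R = -3 - 2 = -5$)
$d{\left(Y,S \right)} = \frac{4}{3}$ ($d{\left(Y,S \right)} = \frac{-1 - -5}{3} = \frac{-1 + 5}{3} = \frac{1}{3} \cdot 4 = \frac{4}{3}$)
$j{\left(K \right)} = \left(-5 + K\right) \left(\frac{4}{3} + K\right)$ ($j{\left(K \right)} = \left(K + \frac{4}{3}\right) \left(K - 5\right) = \left(\frac{4}{3} + K\right) \left(-5 + K\right) = \left(-5 + K\right) \left(\frac{4}{3} + K\right)$)
$\left(\left(-2 + 4\right)^{2} + 13\right) j{\left(-5 \right)} = \left(\left(-2 + 4\right)^{2} + 13\right) \left(- \frac{20}{3} + \left(-5\right)^{2} - - \frac{55}{3}\right) = \left(2^{2} + 13\right) \left(- \frac{20}{3} + 25 + \frac{55}{3}\right) = \left(4 + 13\right) \frac{110}{3} = 17 \cdot \frac{110}{3} = \frac{1870}{3}$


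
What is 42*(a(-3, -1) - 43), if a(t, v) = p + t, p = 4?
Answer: -1764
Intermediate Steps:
a(t, v) = 4 + t
42*(a(-3, -1) - 43) = 42*((4 - 3) - 43) = 42*(1 - 43) = 42*(-42) = -1764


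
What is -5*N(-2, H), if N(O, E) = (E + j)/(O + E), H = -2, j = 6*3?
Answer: 20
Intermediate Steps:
j = 18
N(O, E) = (18 + E)/(E + O) (N(O, E) = (E + 18)/(O + E) = (18 + E)/(E + O))
-5*N(-2, H) = -5*(18 - 2)/(-2 - 2) = -5*16/(-4) = -(-5)*16/4 = -5*(-4) = 20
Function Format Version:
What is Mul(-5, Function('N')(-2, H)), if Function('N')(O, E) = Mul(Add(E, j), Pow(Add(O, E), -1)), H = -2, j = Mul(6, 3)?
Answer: 20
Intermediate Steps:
j = 18
Function('N')(O, E) = Mul(Pow(Add(E, O), -1), Add(18, E)) (Function('N')(O, E) = Mul(Add(E, 18), Pow(Add(O, E), -1)) = Mul(Add(18, E), Pow(Add(E, O), -1)) = Mul(Pow(Add(E, O), -1), Add(18, E)))
Mul(-5, Function('N')(-2, H)) = Mul(-5, Mul(Pow(Add(-2, -2), -1), Add(18, -2))) = Mul(-5, Mul(Pow(-4, -1), 16)) = Mul(-5, Mul(Rational(-1, 4), 16)) = Mul(-5, -4) = 20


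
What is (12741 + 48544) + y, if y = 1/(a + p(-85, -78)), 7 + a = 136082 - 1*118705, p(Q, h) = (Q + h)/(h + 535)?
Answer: 486475856652/7937927 ≈ 61285.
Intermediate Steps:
p(Q, h) = (Q + h)/(535 + h)
a = 17370 (a = -7 + (136082 - 1*118705) = -7 + (136082 - 118705) = -7 + 17377 = 17370)
y = 457/7937927 (y = 1/(17370 + (-85 - 78)/(535 - 78)) = 1/(17370 - 163/457) = 1/(7937927/457) = 457/7937927 ≈ 5.7572e-5)
(12741 + 48544) + y = (12741 + 48544) + 457/7937927 = 61285 + 457/7937927 = 486475856652/7937927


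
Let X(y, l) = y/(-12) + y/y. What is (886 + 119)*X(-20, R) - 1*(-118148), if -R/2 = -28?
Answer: 120828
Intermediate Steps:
R = 56 (R = -2*(-28) = 56)
X(y, l) = 1 - y/12 (X(y, l) = y*(-1/12) + 1 = -y/12 + 1 = 1 - y/12)
(886 + 119)*X(-20, R) - 1*(-118148) = (886 + 119)*(1 - 1/12*(-20)) - 1*(-118148) = 1005*(1 + 5/3) + 118148 = 1005*(8/3) + 118148 = 2680 + 118148 = 120828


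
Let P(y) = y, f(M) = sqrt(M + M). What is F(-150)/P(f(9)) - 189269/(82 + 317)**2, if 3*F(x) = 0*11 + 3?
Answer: -189269/159201 + sqrt(2)/6 ≈ -0.95317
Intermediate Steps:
F(x) = 1 (F(x) = (0*11 + 3)/3 = (0 + 3)/3 = (1/3)*3 = 1)
f(M) = sqrt(2)*sqrt(M) (f(M) = sqrt(2*M) = sqrt(2)*sqrt(M))
F(-150)/P(f(9)) - 189269/(82 + 317)**2 = 1/(sqrt(2)*sqrt(9)) - 189269/(82 + 317)**2 = 1/(sqrt(2)*3) - 189269/(399**2) = 1/(3*sqrt(2)) - 189269/159201 = 1*(sqrt(2)/6) - 189269*1/159201 = sqrt(2)/6 - 189269/159201 = -189269/159201 + sqrt(2)/6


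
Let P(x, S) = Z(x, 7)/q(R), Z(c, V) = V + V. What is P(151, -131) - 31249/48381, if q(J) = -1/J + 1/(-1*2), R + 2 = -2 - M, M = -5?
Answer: -160935/16127 ≈ -9.9792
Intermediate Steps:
Z(c, V) = 2*V
R = 1 (R = -2 + (-2 - 1*(-5)) = -2 + (-2 + 5) = -2 + 3 = 1)
q(J) = -½ - 1/J (q(J) = -1/J + 1/(-2) = -1/J + 1*(-½) = -1/J - ½ = -½ - 1/J)
P(x, S) = -28/3 (P(x, S) = (2*7)/(((½)*(-2 - 1*1)/1)) = 14/(((½)*1*(-2 - 1))) = 14/(((½)*1*(-3))) = 14/(-3/2) = 14*(-⅔) = -28/3)
P(151, -131) - 31249/48381 = -28/3 - 31249/48381 = -160935/16127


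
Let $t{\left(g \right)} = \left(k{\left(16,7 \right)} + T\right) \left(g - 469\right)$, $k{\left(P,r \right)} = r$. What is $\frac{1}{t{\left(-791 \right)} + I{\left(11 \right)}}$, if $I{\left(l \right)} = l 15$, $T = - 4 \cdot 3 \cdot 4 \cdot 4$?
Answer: $\frac{1}{233265} \approx 4.287 \cdot 10^{-6}$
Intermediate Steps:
$T = -192$ ($T = \left(-4\right) 12 \cdot 4 = \left(-48\right) 4 = -192$)
$I{\left(l \right)} = 15 l$
$t{\left(g \right)} = 86765 - 185 g$ ($t{\left(g \right)} = \left(7 - 192\right) \left(g - 469\right) = - 185 \left(-469 + g\right) = 86765 - 185 g$)
$\frac{1}{t{\left(-791 \right)} + I{\left(11 \right)}} = \frac{1}{\left(86765 - -146335\right) + 15 \cdot 11} = \frac{1}{\left(86765 + 146335\right) + 165} = \frac{1}{233100 + 165} = \frac{1}{233265}$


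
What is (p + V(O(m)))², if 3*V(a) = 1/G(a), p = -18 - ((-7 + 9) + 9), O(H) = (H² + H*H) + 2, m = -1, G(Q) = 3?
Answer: 67600/81 ≈ 834.57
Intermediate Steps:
O(H) = 2 + 2*H² (O(H) = (H² + H²) + 2 = 2*H² + 2 = 2 + 2*H²)
p = -29 (p = -18 - (2 + 9) = -18 - 1*11 = -18 - 11 = -29)
V(a) = ⅑ (V(a) = (⅓)/3 = (⅓)*(⅓) = ⅑)
(p + V(O(m)))² = (-29 + ⅑)² = (-260/9)² = 67600/81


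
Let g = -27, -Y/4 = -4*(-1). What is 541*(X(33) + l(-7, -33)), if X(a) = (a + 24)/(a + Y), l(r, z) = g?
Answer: -217482/17 ≈ -12793.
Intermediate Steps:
Y = -16 (Y = -(-16)*(-1) = -4*4 = -16)
l(r, z) = -27
X(a) = (24 + a)/(-16 + a) (X(a) = (a + 24)/(a - 16) = (24 + a)/(-16 + a))
541*(X(33) + l(-7, -33)) = 541*((24 + 33)/(-16 + 33) - 27) = 541*(57/17 - 27) = 541*(-402/17) = -217482/17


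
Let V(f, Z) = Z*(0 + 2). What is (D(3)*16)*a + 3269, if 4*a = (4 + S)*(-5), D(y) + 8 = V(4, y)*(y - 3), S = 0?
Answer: 3909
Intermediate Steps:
V(f, Z) = 2*Z (V(f, Z) = Z*2 = 2*Z)
D(y) = -8 + 2*y*(-3 + y) (D(y) = -8 + (2*y)*(y - 3) = -8 + (2*y)*(-3 + y) = -8 + 2*y*(-3 + y))
a = -5 (a = ((4 + 0)*(-5))/4 = (4*(-5))/4 = (¼)*(-20) = -5)
(D(3)*16)*a + 3269 = ((-8 - 6*3 + 2*3²)*16)*(-5) + 3269 = ((-8 - 18 + 2*9)*16)*(-5) + 3269 = ((-8 - 18 + 18)*16)*(-5) + 3269 = -8*16*(-5) + 3269 = -128*(-5) + 3269 = 640 + 3269 = 3909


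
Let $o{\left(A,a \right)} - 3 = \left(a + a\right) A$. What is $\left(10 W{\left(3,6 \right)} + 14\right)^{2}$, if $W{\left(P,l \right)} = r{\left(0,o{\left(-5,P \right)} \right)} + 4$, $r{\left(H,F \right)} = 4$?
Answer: $8836$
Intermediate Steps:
$o{\left(A,a \right)} = 3 + 2 A a$ ($o{\left(A,a \right)} = 3 + \left(a + a\right) A = 3 + 2 a A = 3 + 2 A a$)
$W{\left(P,l \right)} = 8$ ($W{\left(P,l \right)} = 4 + 4 = 8$)
$\left(10 W{\left(3,6 \right)} + 14\right)^{2} = \left(10 \cdot 8 + 14\right)^{2} = \left(80 + 14\right)^{2} = 94^{2} = 8836$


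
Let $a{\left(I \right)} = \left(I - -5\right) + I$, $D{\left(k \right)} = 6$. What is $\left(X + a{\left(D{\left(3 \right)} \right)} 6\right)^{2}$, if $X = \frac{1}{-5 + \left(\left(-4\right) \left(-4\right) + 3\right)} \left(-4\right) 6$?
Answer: $\frac{492804}{49} \approx 10057.0$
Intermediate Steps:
$a{\left(I \right)} = 5 + 2 I$ ($a{\left(I \right)} = \left(I + 5\right) + I = \left(5 + I\right) + I = 5 + 2 I$)
$X = - \frac{12}{7}$ ($X = \frac{1}{-5 + \left(16 + 3\right)} \left(-4\right) 6 = \frac{1}{-5 + 19} \left(-4\right) 6 = \frac{1}{14} \left(-4\right) 6 = \left(- \frac{2}{7}\right) 6 = - \frac{12}{7} \approx -1.7143$)
$\left(X + a{\left(D{\left(3 \right)} \right)} 6\right)^{2} = \left(- \frac{12}{7} + \left(5 + 2 \cdot 6\right) 6\right)^{2} = \left(- \frac{12}{7} + \left(5 + 12\right) 6\right)^{2} = \left(- \frac{12}{7} + 17 \cdot 6\right)^{2} = \left(- \frac{12}{7} + 102\right)^{2} = \left(\frac{702}{7}\right)^{2} = \frac{492804}{49}$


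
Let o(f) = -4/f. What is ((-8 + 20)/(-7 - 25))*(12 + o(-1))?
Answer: -6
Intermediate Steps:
((-8 + 20)/(-7 - 25))*(12 + o(-1)) = ((-8 + 20)/(-7 - 25))*(12 - 4/(-1)) = (12/(-32))*(12 - 4*(-1)) = (12*(-1/32))*(12 + 4) = -3/8*16 = -6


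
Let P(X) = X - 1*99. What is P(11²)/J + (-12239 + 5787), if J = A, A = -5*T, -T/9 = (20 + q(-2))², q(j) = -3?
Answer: -83908238/13005 ≈ -6452.0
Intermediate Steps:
P(X) = -99 + X (P(X) = X - 99 = -99 + X)
T = -2601 (T = -9*(20 - 3)² = -9*17² = -9*289 = -2601)
A = 13005 (A = -5*(-2601) = 13005)
J = 13005
P(11²)/J + (-12239 + 5787) = (-99 + 11²)/13005 + (-12239 + 5787) = (-99 + 121)*(1/13005) - 6452 = 22*(1/13005) - 6452 = 22/13005 - 6452 = -83908238/13005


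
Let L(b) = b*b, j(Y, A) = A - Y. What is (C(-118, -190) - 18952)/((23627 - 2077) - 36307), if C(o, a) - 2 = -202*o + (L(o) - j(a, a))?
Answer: -6270/4919 ≈ -1.2746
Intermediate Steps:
L(b) = b²
C(o, a) = 2 + o² - 202*o (C(o, a) = 2 + (-202*o + (o² - (a - a))) = 2 + (-202*o + (o² - 1*0)) = 2 + (-202*o + (o² + 0)) = 2 + (-202*o + o²) = 2 + (o² - 202*o) = 2 + o² - 202*o)
(C(-118, -190) - 18952)/((23627 - 2077) - 36307) = ((2 + (-118)² - 202*(-118)) - 18952)/((23627 - 2077) - 36307) = ((2 + 13924 + 23836) - 18952)/(21550 - 36307) = (37762 - 18952)/(-14757) = 18810*(-1/14757) = -6270/4919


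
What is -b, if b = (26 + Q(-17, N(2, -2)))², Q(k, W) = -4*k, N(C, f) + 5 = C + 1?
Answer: -8836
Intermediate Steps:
N(C, f) = -4 + C (N(C, f) = -5 + (C + 1) = -5 + (1 + C) = -4 + C)
b = 8836 (b = (26 - 4*(-17))² = (26 + 68)² = 94² = 8836)
-b = -1*8836 = -8836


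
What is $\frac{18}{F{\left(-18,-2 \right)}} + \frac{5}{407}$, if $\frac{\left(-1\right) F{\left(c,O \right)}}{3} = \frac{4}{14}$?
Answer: $- \frac{8542}{407} \approx -20.988$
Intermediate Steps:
$F{\left(c,O \right)} = - \frac{6}{7}$ ($F{\left(c,O \right)} = - 3 \cdot \frac{4}{14} = - 3 \cdot 4 \cdot \frac{1}{14} = \left(-3\right) \frac{2}{7} = - \frac{6}{7}$)
$\frac{18}{F{\left(-18,-2 \right)}} + \frac{5}{407} = \frac{18}{- \frac{6}{7}} + \frac{5}{407} = 18 \left(- \frac{7}{6}\right) + 5 \cdot \frac{1}{407} = -21 + \frac{5}{407} = - \frac{8542}{407}$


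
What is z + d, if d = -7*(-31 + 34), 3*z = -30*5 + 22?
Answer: -191/3 ≈ -63.667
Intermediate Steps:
z = -128/3 (z = (-30*5 + 22)/3 = (-150 + 22)/3 = (1/3)*(-128) = -128/3 ≈ -42.667)
d = -21 (d = -7*3 = -21)
z + d = -128/3 - 21 = -191/3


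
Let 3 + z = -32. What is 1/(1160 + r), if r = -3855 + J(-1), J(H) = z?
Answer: -1/2730 ≈ -0.00036630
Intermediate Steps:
z = -35 (z = -3 - 32 = -35)
J(H) = -35
r = -3890 (r = -3855 - 35 = -3890)
1/(1160 + r) = 1/(1160 - 3890) = 1/(-2730) = -1/2730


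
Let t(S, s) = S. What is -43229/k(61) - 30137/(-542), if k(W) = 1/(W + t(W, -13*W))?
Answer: -2858444259/542 ≈ -5.2739e+6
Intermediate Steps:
k(W) = 1/(2*W) (k(W) = 1/(W + W) = 1/(2*W))
-43229/k(61) - 30137/(-542) = -43229/((1/2)/61) - 30137/(-542) = -43229/((1/2)*(1/61)) - 30137*(-1/542) = -43229/1/122 + 30137/542 = -43229*122 + 30137/542 = -5273938 + 30137/542 = -2858444259/542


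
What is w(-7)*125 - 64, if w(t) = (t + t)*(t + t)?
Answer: 24436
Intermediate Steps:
w(t) = 4*t² (w(t) = (2*t)*(2*t) = 4*t²)
w(-7)*125 - 64 = (4*(-7)²)*125 - 64 = (4*49)*125 - 64 = 196*125 - 64 = 24500 - 64 = 24436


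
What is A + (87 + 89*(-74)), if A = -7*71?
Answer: -6996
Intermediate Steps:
A = -497
A + (87 + 89*(-74)) = -497 + (87 + 89*(-74)) = -497 + (87 - 6586) = -497 - 6499 = -6996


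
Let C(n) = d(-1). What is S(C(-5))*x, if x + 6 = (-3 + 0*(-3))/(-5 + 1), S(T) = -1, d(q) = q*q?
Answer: 21/4 ≈ 5.2500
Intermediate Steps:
d(q) = q²
C(n) = 1 (C(n) = (-1)² = 1)
x = -21/4 (x = -6 + (-3 + 0*(-3))/(-5 + 1) = -6 + (-3 + 0)/(-4) = -6 - 3*(-¼) = -6 + ¾ = -21/4 ≈ -5.2500)
S(C(-5))*x = -1*(-21/4) = 21/4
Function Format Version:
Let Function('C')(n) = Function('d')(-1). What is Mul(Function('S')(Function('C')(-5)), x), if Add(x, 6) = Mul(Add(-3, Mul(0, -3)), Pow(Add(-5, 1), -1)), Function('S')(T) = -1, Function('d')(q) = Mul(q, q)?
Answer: Rational(21, 4) ≈ 5.2500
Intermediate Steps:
Function('d')(q) = Pow(q, 2)
Function('C')(n) = 1 (Function('C')(n) = Pow(-1, 2) = 1)
x = Rational(-21, 4) (x = Add(-6, Mul(Add(-3, Mul(0, -3)), Pow(Add(-5, 1), -1))) = Add(-6, Mul(Add(-3, 0), Pow(-4, -1))) = Add(-6, Mul(-3, Rational(-1, 4))) = Add(-6, Rational(3, 4)) = Rational(-21, 4) ≈ -5.2500)
Mul(Function('S')(Function('C')(-5)), x) = Mul(-1, Rational(-21, 4)) = Rational(21, 4)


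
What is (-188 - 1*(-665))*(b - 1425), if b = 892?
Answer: -254241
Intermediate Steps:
(-188 - 1*(-665))*(b - 1425) = (-188 - 1*(-665))*(892 - 1425) = (-188 + 665)*(-533) = 477*(-533) = -254241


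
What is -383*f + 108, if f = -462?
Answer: 177054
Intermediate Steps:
-383*f + 108 = -383*(-462) + 108 = 176946 + 108 = 177054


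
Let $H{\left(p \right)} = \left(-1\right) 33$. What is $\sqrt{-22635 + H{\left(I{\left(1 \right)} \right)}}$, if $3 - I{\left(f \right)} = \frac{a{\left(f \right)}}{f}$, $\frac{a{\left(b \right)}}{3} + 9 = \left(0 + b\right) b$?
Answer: $2 i \sqrt{5667} \approx 150.56 i$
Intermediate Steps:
$a{\left(b \right)} = -27 + 3 b^{2}$ ($a{\left(b \right)} = -27 + 3 \left(0 + b\right) b = -27 + 3 b b = -27 + 3 b^{2}$)
$I{\left(f \right)} = 3 - \frac{-27 + 3 f^{2}}{f}$
$H{\left(p \right)} = -33$
$\sqrt{-22635 + H{\left(I{\left(1 \right)} \right)}} = \sqrt{-22635 - 33} = \sqrt{-22668} = 2 i \sqrt{5667}$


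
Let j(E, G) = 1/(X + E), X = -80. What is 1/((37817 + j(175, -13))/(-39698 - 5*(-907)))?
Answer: -3340485/3592616 ≈ -0.92982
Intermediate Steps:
j(E, G) = 1/(-80 + E)
1/((37817 + j(175, -13))/(-39698 - 5*(-907))) = 1/((37817 + 1/(-80 + 175))/(-39698 - 5*(-907))) = 1/((37817 + 1/95)/(-39698 + 4535)) = 1/((37817 + 1/95)/(-35163)) = 1/((3592616/95)*(-1/35163)) = 1/(-3592616/3340485) = -3340485/3592616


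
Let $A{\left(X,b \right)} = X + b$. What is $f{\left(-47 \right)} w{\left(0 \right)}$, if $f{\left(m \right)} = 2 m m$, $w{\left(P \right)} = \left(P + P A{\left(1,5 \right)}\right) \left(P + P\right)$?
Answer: $0$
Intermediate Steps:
$w{\left(P \right)} = 14 P^{2}$ ($w{\left(P \right)} = \left(P + P \left(1 + 5\right)\right) \left(P + P\right) = \left(P + P 6\right) 2 P = \left(P + 6 P\right) 2 P = 7 P 2 P = 14 P^{2}$)
$f{\left(m \right)} = 2 m^{2}$
$f{\left(-47 \right)} w{\left(0 \right)} = 2 \left(-47\right)^{2} \cdot 14 \cdot 0^{2} = 2 \cdot 2209 \cdot 14 \cdot 0 = 4418 \cdot 0 = 0$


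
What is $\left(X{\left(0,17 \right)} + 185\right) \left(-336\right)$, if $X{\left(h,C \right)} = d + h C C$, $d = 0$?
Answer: $-62160$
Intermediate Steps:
$X{\left(h,C \right)} = h C^{2}$ ($X{\left(h,C \right)} = 0 + h C C = 0 + C h C = 0 + h C^{2} = h C^{2}$)
$\left(X{\left(0,17 \right)} + 185\right) \left(-336\right) = \left(0 \cdot 17^{2} + 185\right) \left(-336\right) = \left(0 \cdot 289 + 185\right) \left(-336\right) = \left(0 + 185\right) \left(-336\right) = 185 \left(-336\right) = -62160$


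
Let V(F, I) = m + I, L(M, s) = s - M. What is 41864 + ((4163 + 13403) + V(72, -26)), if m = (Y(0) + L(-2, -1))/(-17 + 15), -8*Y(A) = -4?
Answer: 237613/4 ≈ 59403.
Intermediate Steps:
Y(A) = ½ (Y(A) = -⅛*(-4) = ½)
m = -¾ (m = (½ + (-1 - 1*(-2)))/(-17 + 15) = (½ + (-1 + 2))/(-2) = (½ + 1)*(-½) = (3/2)*(-½) = -¾ ≈ -0.75000)
V(F, I) = -¾ + I
41864 + ((4163 + 13403) + V(72, -26)) = 41864 + ((4163 + 13403) + (-¾ - 26)) = 41864 + (17566 - 107/4) = 41864 + 70157/4 = 237613/4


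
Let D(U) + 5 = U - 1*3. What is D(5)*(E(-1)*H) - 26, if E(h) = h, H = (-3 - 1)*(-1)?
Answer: -14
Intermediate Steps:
H = 4 (H = -4*(-1) = 4)
D(U) = -8 + U (D(U) = -5 + (U - 1*3) = -5 + (U - 3) = -5 + (-3 + U) = -8 + U)
D(5)*(E(-1)*H) - 26 = (-8 + 5)*(-1*4) - 26 = -3*(-4) - 26 = 12 - 26 = -14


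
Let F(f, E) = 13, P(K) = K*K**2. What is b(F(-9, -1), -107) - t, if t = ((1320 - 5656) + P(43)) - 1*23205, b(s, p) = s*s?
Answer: -51797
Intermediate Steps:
P(K) = K**3
b(s, p) = s**2
t = 51966 (t = ((1320 - 5656) + 43**3) - 1*23205 = (-4336 + 79507) - 23205 = 75171 - 23205 = 51966)
b(F(-9, -1), -107) - t = 13**2 - 1*51966 = 169 - 51966 = -51797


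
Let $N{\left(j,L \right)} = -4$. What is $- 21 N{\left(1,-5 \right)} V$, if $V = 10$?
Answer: $840$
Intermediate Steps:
$- 21 N{\left(1,-5 \right)} V = \left(-21\right) \left(-4\right) 10 = 84 \cdot 10 = 840$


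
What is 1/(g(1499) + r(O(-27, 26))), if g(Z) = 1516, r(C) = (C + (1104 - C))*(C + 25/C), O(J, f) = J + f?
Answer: -1/27188 ≈ -3.6781e-5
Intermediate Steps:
r(C) = 1104*C + 27600/C (r(C) = 1104*(C + 25/C) = 1104*C + 27600/C)
1/(g(1499) + r(O(-27, 26))) = 1/(1516 + (1104*(-27 + 26) + 27600/(-27 + 26))) = 1/(1516 + (1104*(-1) + 27600/(-1))) = 1/(1516 + (-1104 + 27600*(-1))) = 1/(1516 + (-1104 - 27600)) = 1/(1516 - 28704) = 1/(-27188) = -1/27188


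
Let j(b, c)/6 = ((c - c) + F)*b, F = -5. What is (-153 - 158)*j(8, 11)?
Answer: 74640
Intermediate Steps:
j(b, c) = -30*b (j(b, c) = 6*(((c - c) - 5)*b) = 6*((0 - 5)*b) = 6*(-5*b) = -30*b)
(-153 - 158)*j(8, 11) = (-153 - 158)*(-30*8) = -311*(-240) = 74640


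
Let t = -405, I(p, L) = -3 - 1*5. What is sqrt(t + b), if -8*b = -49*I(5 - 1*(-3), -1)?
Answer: I*sqrt(454) ≈ 21.307*I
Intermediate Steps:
I(p, L) = -8 (I(p, L) = -3 - 5 = -8)
b = -49 (b = -(-49)*(-8)/8 = -1/8*392 = -49)
sqrt(t + b) = sqrt(-405 - 49) = sqrt(-454) = I*sqrt(454)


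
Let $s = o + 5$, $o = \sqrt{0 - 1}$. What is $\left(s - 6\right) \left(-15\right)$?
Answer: $15 - 15 i \approx 15.0 - 15.0 i$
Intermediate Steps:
$o = i$ ($o = \sqrt{-1} = i \approx 1.0 i$)
$s = 5 + i$ ($s = i + 5 = 5 + i \approx 5.0 + 1.0 i$)
$\left(s - 6\right) \left(-15\right) = \left(\left(5 + i\right) - 6\right) \left(-15\right) = \left(-1 + i\right) \left(-15\right) = 15 - 15 i$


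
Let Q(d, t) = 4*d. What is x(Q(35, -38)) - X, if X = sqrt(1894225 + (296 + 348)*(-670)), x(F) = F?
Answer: 140 - sqrt(1462745) ≈ -1069.4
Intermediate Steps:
X = sqrt(1462745) (X = sqrt(1894225 + 644*(-670)) = sqrt(1894225 - 431480) = sqrt(1462745) ≈ 1209.4)
x(Q(35, -38)) - X = 4*35 - sqrt(1462745) = 140 - sqrt(1462745)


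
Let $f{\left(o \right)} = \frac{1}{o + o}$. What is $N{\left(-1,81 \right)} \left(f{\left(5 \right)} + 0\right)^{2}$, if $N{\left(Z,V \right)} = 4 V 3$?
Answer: $\frac{243}{25} \approx 9.72$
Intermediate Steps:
$N{\left(Z,V \right)} = 12 V$
$f{\left(o \right)} = \frac{1}{2 o}$
$N{\left(-1,81 \right)} \left(f{\left(5 \right)} + 0\right)^{2} = 12 \cdot 81 \left(\frac{1}{2 \cdot 5} + 0\right)^{2} = 972 \left(\frac{1}{2} \cdot \frac{1}{5} + 0\right)^{2} = 972 \left(\frac{1}{10} + 0\right)^{2} = \frac{972}{100} = 972 \cdot \frac{1}{100} = \frac{243}{25}$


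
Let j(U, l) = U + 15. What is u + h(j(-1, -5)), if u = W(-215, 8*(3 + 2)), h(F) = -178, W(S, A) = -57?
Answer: -235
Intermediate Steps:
j(U, l) = 15 + U
u = -57
u + h(j(-1, -5)) = -57 - 178 = -235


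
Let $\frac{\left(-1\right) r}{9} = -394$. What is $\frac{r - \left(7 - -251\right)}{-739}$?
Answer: $- \frac{3288}{739} \approx -4.4493$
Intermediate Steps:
$r = 3546$ ($r = \left(-9\right) \left(-394\right) = 3546$)
$\frac{r - \left(7 - -251\right)}{-739} = \frac{3546 - \left(7 - -251\right)}{-739} = \left(3546 - \left(7 + 251\right)\right) \left(- \frac{1}{739}\right) = \left(3546 - 258\right) \left(- \frac{1}{739}\right) = 3288 \left(- \frac{1}{739}\right) = - \frac{3288}{739}$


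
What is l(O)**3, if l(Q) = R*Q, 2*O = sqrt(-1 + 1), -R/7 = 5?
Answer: 0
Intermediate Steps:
R = -35 (R = -7*5 = -35)
O = 0 (O = sqrt(-1 + 1)/2 = sqrt(0)/2 = (1/2)*0 = 0)
l(Q) = -35*Q
l(O)**3 = (-35*0)**3 = 0**3 = 0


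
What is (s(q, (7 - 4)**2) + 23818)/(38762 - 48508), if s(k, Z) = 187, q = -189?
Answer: -24005/9746 ≈ -2.4631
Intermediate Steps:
(s(q, (7 - 4)**2) + 23818)/(38762 - 48508) = (187 + 23818)/(38762 - 48508) = 24005/(-9746) = 24005*(-1/9746) = -24005/9746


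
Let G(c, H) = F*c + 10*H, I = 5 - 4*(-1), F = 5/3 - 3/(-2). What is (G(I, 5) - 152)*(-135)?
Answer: 19845/2 ≈ 9922.5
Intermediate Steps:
F = 19/6 (F = 5*(1/3) - 3*(-1/2) = 5/3 + 3/2 = 19/6 ≈ 3.1667)
I = 9 (I = 5 + 4 = 9)
G(c, H) = 10*H + 19*c/6 (G(c, H) = 19*c/6 + 10*H = 10*H + 19*c/6)
(G(I, 5) - 152)*(-135) = ((10*5 + (19/6)*9) - 152)*(-135) = ((50 + 57/2) - 152)*(-135) = (157/2 - 152)*(-135) = -147/2*(-135) = 19845/2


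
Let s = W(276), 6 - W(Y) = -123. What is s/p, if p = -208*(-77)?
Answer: 129/16016 ≈ 0.0080545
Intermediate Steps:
W(Y) = 129 (W(Y) = 6 - 1*(-123) = 6 + 123 = 129)
s = 129
p = 16016
s/p = 129/16016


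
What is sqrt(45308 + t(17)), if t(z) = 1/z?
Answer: sqrt(13094029)/17 ≈ 212.86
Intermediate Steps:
sqrt(45308 + t(17)) = sqrt(45308 + 1/17) = sqrt(770237/17) = sqrt(13094029)/17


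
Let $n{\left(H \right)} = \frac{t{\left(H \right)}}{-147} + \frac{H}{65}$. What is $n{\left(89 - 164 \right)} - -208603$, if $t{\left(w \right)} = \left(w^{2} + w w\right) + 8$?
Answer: $\frac{398491774}{1911} \approx 2.0853 \cdot 10^{5}$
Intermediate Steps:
$t{\left(w \right)} = 8 + 2 w^{2}$ ($t{\left(w \right)} = \left(w^{2} + w^{2}\right) + 8 = 2 w^{2} + 8 = 8 + 2 w^{2}$)
$n{\left(H \right)} = - \frac{8}{147} - \frac{2 H^{2}}{147} + \frac{H}{65}$ ($n{\left(H \right)} = \frac{8 + 2 H^{2}}{-147} + \frac{H}{65} = \left(8 + 2 H^{2}\right) \left(- \frac{1}{147}\right) + H \frac{1}{65} = \left(- \frac{8}{147} - \frac{2 H^{2}}{147}\right) + \frac{H}{65} = - \frac{8}{147} - \frac{2 H^{2}}{147} + \frac{H}{65}$)
$n{\left(89 - 164 \right)} - -208603 = \left(- \frac{8}{147} - \frac{2 \left(89 - 164\right)^{2}}{147} + \frac{89 - 164}{65}\right) - -208603 = \left(- \frac{8}{147} - \frac{2 \left(-75\right)^{2}}{147} + \frac{1}{65} \left(-75\right)\right) + 208603 = \left(- \frac{8}{147} - \frac{3750}{49} - \frac{15}{13}\right) + 208603 = - \frac{148559}{1911} + 208603 = \frac{398491774}{1911}$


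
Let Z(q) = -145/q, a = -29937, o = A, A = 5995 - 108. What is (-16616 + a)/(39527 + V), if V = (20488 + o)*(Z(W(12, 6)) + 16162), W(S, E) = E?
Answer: -279318/2554049287 ≈ -0.00010936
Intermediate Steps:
A = 5887
o = 5887
V = 2553812125/6 (V = (20488 + 5887)*(-145/6 + 16162) = 26375*(-145*⅙ + 16162) = 26375*(-145/6 + 16162) = 26375*(96827/6) = 2553812125/6 ≈ 4.2564e+8)
(-16616 + a)/(39527 + V) = (-16616 - 29937)/(39527 + 2553812125/6) = -46553/2554049287/6 = -46553*6/2554049287 = -279318/2554049287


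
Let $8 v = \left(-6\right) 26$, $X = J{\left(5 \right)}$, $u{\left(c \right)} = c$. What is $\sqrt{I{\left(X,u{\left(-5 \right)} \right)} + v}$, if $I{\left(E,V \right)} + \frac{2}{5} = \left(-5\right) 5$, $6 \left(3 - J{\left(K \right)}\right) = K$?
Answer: $\frac{i \sqrt{4490}}{10} \approx 6.7007 i$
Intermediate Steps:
$J{\left(K \right)} = 3 - \frac{K}{6}$
$X = \frac{13}{6}$ ($X = 3 - \frac{5}{6} = \frac{13}{6} \approx 2.1667$)
$v = - \frac{39}{2}$ ($v = \frac{\left(-6\right) 26}{8} = \frac{1}{8} \left(-156\right) = - \frac{39}{2} \approx -19.5$)
$I{\left(E,V \right)} = - \frac{127}{5}$ ($I{\left(E,V \right)} = - \frac{2}{5} - 25 = - \frac{127}{5}$)
$\sqrt{I{\left(X,u{\left(-5 \right)} \right)} + v} = \sqrt{- \frac{127}{5} - \frac{39}{2}} = \sqrt{- \frac{449}{10}} = \frac{i \sqrt{4490}}{10}$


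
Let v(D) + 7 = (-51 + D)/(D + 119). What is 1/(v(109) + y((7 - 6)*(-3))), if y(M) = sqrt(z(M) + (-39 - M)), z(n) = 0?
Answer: -87666/1059217 - 77976*I/1059217 ≈ -0.082765 - 0.073617*I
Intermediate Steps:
v(D) = -7 + (-51 + D)/(119 + D) (v(D) = -7 + (-51 + D)/(D + 119) = -7 + (-51 + D)/(119 + D))
y(M) = sqrt(-39 - M) (y(M) = sqrt(0 + (-39 - M)) = sqrt(-39 - M))
1/(v(109) + y((7 - 6)*(-3))) = 1/(2*(-442 - 3*109)/(119 + 109) + sqrt(-39 - (7 - 6)*(-3))) = 1/(2*(-442 - 327)/228 + sqrt(-39 - (-3))) = 1/(2*(1/228)*(-769) + sqrt(-39 - 1*(-3))) = 1/(-769/114 + sqrt(-39 + 3)) = 1/(-769/114 + sqrt(-36)) = 1/(-769/114 + 6*I) = 12996*(-769/114 - 6*I)/1059217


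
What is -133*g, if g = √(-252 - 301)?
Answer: -133*I*√553 ≈ -3127.6*I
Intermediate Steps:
g = I*√553 (g = √(-553) = I*√553 ≈ 23.516*I)
-133*g = -133*I*√553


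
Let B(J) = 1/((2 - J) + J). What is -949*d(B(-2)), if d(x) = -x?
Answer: 949/2 ≈ 474.50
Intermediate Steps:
B(J) = 1/2
-949*d(B(-2)) = -(-949)/2 = -949*(-1/2) = 949/2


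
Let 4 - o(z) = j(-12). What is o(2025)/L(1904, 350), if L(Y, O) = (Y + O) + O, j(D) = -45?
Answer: 7/372 ≈ 0.018817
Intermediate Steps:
L(Y, O) = Y + 2*O (L(Y, O) = (O + Y) + O = Y + 2*O)
o(z) = 49 (o(z) = 4 - 1*(-45) = 4 + 45 = 49)
o(2025)/L(1904, 350) = 49/(1904 + 2*350) = 49/(1904 + 700) = 49/2604 = 49*(1/2604) = 7/372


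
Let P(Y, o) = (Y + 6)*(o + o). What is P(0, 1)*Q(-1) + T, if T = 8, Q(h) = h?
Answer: -4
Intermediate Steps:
P(Y, o) = 2*o*(6 + Y) (P(Y, o) = (6 + Y)*(2*o) = 2*o*(6 + Y))
P(0, 1)*Q(-1) + T = (2*1*(6 + 0))*(-1) + 8 = (2*1*6)*(-1) + 8 = 12*(-1) + 8 = -12 + 8 = -4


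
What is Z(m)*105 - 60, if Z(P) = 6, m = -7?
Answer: 570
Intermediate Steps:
Z(m)*105 - 60 = 6*105 - 60 = 630 - 60 = 570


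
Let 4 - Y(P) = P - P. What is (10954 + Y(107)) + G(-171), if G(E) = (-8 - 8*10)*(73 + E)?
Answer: 19582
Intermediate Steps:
G(E) = -6424 - 88*E (G(E) = (-8 - 80)*(73 + E) = -88*(73 + E) = -6424 - 88*E)
Y(P) = 4 (Y(P) = 4 - (P - P) = 4 - 1*0 = 4 + 0 = 4)
(10954 + Y(107)) + G(-171) = (10954 + 4) + (-6424 - 88*(-171)) = 10958 + (-6424 + 15048) = 10958 + 8624 = 19582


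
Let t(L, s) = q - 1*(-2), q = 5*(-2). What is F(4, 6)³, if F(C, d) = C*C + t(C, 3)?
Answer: 512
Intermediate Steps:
q = -10
t(L, s) = -8 (t(L, s) = -10 - 1*(-2) = -10 + 2 = -8)
F(C, d) = -8 + C² (F(C, d) = C*C - 8 = C² - 8 = -8 + C²)
F(4, 6)³ = (-8 + 4²)³ = (-8 + 16)³ = 8³ = 512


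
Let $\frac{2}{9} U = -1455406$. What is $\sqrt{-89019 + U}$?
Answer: $3 i \sqrt{737594} \approx 2576.5 i$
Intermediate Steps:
$U = -6549327$ ($U = \frac{9}{2} \left(-1455406\right) = -6549327$)
$\sqrt{-89019 + U} = \sqrt{-89019 - 6549327} = \sqrt{-6638346} = 3 i \sqrt{737594}$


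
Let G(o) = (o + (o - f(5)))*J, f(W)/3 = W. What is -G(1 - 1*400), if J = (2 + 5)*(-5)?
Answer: -28455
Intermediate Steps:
f(W) = 3*W
J = -35 (J = 7*(-5) = -35)
G(o) = 525 - 70*o (G(o) = (o + (o - 3*5))*(-35) = (o + (o - 1*15))*(-35) = (o + (o - 15))*(-35) = (o + (-15 + o))*(-35) = (-15 + 2*o)*(-35) = 525 - 70*o)
-G(1 - 1*400) = -(525 - 70*(1 - 1*400)) = -(525 - 70*(1 - 400)) = -(525 - 70*(-399)) = -(525 + 27930) = -1*28455 = -28455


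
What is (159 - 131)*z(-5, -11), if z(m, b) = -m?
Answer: 140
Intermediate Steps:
(159 - 131)*z(-5, -11) = (159 - 131)*(-1*(-5)) = 28*5 = 140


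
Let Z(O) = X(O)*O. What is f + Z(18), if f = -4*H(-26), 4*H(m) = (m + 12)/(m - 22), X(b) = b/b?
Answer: 425/24 ≈ 17.708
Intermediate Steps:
X(b) = 1
H(m) = (12 + m)/(4*(-22 + m)) (H(m) = ((m + 12)/(m - 22))/4 = ((12 + m)/(-22 + m))/4 = (12 + m)/(4*(-22 + m)))
Z(O) = O (Z(O) = 1*O = O)
f = -7/24 (f = -(12 - 26)/(-22 - 26) = -(-14)/(-48) = -(-1)*(-14)/48 = -4*7/96 = -7/24 ≈ -0.29167)
f + Z(18) = -7/24 + 18 = 425/24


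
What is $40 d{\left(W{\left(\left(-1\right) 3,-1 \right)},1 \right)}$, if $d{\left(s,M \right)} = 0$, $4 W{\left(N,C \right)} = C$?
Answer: $0$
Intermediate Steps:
$W{\left(N,C \right)} = \frac{C}{4}$
$40 d{\left(W{\left(\left(-1\right) 3,-1 \right)},1 \right)} = 40 \cdot 0 = 0$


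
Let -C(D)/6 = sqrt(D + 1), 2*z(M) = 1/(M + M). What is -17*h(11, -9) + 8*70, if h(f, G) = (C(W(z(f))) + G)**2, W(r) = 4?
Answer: -3877 - 1836*sqrt(5) ≈ -7982.4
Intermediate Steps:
z(M) = 1/(4*M) (z(M) = 1/(2*(M + M)) = 1/(2*((2*M))) = (1/(2*M))/2 = 1/(4*M))
C(D) = -6*sqrt(1 + D) (C(D) = -6*sqrt(D + 1) = -6*sqrt(1 + D))
h(f, G) = (G - 6*sqrt(5))**2 (h(f, G) = (-6*sqrt(1 + 4) + G)**2 = (-6*sqrt(5) + G)**2 = (G - 6*sqrt(5))**2)
-17*h(11, -9) + 8*70 = -17*(-9 - 6*sqrt(5))**2 + 8*70 = -17*(-9 - 6*sqrt(5))**2 + 560 = 560 - 17*(-9 - 6*sqrt(5))**2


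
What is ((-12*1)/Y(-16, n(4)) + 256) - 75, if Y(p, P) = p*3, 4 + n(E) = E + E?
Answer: 725/4 ≈ 181.25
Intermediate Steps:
n(E) = -4 + 2*E (n(E) = -4 + (E + E) = -4 + 2*E)
Y(p, P) = 3*p
((-12*1)/Y(-16, n(4)) + 256) - 75 = ((-12*1)/((3*(-16))) + 256) - 75 = (-12/(-48) + 256) - 75 = (-12*(-1/48) + 256) - 75 = (1/4 + 256) - 75 = 1025/4 - 75 = 725/4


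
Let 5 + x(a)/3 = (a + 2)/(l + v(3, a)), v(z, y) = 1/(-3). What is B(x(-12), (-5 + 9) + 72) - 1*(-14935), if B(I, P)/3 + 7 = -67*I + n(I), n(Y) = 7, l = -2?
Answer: 107560/7 ≈ 15366.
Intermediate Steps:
v(z, y) = -⅓
x(a) = -123/7 - 9*a/7 (x(a) = -15 + 3*((a + 2)/(-2 - ⅓)) = -15 + 3*((2 + a)/(-7/3)) = -15 + 3*((2 + a)*(-3/7)) = -15 + 3*(-6/7 - 3*a/7) = -15 + (-18/7 - 9*a/7) = -123/7 - 9*a/7)
B(I, P) = -201*I (B(I, P) = -21 + 3*(-67*I + 7) = -21 + 3*(7 - 67*I) = -21 + (21 - 201*I) = -201*I)
B(x(-12), (-5 + 9) + 72) - 1*(-14935) = -201*(-123/7 - 9/7*(-12)) - 1*(-14935) = -201*(-123/7 + 108/7) + 14935 = -201*(-15/7) + 14935 = 3015/7 + 14935 = 107560/7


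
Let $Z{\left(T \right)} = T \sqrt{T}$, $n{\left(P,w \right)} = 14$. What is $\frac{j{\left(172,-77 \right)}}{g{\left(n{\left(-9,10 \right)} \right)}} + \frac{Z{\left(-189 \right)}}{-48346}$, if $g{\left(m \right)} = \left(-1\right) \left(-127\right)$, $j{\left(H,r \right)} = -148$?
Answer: $- \frac{148}{127} + \frac{567 i \sqrt{21}}{48346} \approx -1.1654 + 0.053744 i$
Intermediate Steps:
$g{\left(m \right)} = 127$
$Z{\left(T \right)} = T^{\frac{3}{2}}$
$\frac{j{\left(172,-77 \right)}}{g{\left(n{\left(-9,10 \right)} \right)}} + \frac{Z{\left(-189 \right)}}{-48346} = - \frac{148}{127} + \frac{\left(-189\right)^{\frac{3}{2}}}{-48346} = \left(-148\right) \frac{1}{127} + - 567 i \sqrt{21} \left(- \frac{1}{48346}\right) = - \frac{148}{127} + \frac{567 i \sqrt{21}}{48346}$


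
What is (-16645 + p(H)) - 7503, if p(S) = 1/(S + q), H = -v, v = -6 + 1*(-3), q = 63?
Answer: -1738655/72 ≈ -24148.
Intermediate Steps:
v = -9 (v = -6 - 3 = -9)
H = 9 (H = -1*(-9) = 9)
p(S) = 1/(63 + S) (p(S) = 1/(S + 63) = 1/(63 + S))
(-16645 + p(H)) - 7503 = (-16645 + 1/(63 + 9)) - 7503 = (-16645 + 1/72) - 7503 = -1198439/72 - 7503 = -1738655/72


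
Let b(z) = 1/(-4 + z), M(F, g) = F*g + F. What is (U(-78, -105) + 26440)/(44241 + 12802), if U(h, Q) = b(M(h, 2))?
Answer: 6292719/13576234 ≈ 0.46351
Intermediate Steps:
M(F, g) = F + F*g
U(h, Q) = 1/(-4 + 3*h) (U(h, Q) = 1/(-4 + h*(1 + 2)) = 1/(-4 + h*3) = 1/(-4 + 3*h))
(U(-78, -105) + 26440)/(44241 + 12802) = (1/(-4 + 3*(-78)) + 26440)/(44241 + 12802) = (1/(-4 - 234) + 26440)/57043 = (1/(-238) + 26440)*(1/57043) = (-1/238 + 26440)*(1/57043) = (6292719/238)*(1/57043) = 6292719/13576234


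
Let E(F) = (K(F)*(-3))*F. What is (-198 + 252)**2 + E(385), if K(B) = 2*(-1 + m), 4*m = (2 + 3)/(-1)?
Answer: 16227/2 ≈ 8113.5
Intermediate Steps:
m = -5/4 (m = ((2 + 3)/(-1))/4 = (5*(-1))/4 = (1/4)*(-5) = -5/4 ≈ -1.2500)
K(B) = -9/2 (K(B) = 2*(-1 - 5/4) = 2*(-9/4) = -9/2)
E(F) = 27*F/2 (E(F) = (-9/2*(-3))*F = 27*F/2)
(-198 + 252)**2 + E(385) = (-198 + 252)**2 + (27/2)*385 = 54**2 + 10395/2 = 2916 + 10395/2 = 16227/2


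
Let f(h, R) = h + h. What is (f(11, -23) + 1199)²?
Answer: 1490841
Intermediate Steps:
f(h, R) = 2*h
(f(11, -23) + 1199)² = (2*11 + 1199)² = (22 + 1199)² = 1221² = 1490841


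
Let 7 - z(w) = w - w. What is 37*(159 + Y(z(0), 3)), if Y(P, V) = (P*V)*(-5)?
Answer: 1998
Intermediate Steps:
z(w) = 7 (z(w) = 7 - (w - w) = 7 - 1*0 = 7 + 0 = 7)
Y(P, V) = -5*P*V
37*(159 + Y(z(0), 3)) = 37*(159 - 5*7*3) = 37*(159 - 105) = 37*54 = 1998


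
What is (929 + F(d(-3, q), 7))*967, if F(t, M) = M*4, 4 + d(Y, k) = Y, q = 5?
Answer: 925419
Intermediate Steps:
d(Y, k) = -4 + Y
F(t, M) = 4*M
(929 + F(d(-3, q), 7))*967 = (929 + 4*7)*967 = (929 + 28)*967 = 957*967 = 925419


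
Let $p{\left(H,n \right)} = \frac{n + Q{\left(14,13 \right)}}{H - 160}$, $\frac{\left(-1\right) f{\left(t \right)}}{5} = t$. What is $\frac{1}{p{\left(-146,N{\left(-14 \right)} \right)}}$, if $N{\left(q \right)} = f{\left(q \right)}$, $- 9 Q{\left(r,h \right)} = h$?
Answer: $- \frac{2754}{617} \approx -4.4635$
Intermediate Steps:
$f{\left(t \right)} = - 5 t$
$Q{\left(r,h \right)} = - \frac{h}{9}$
$N{\left(q \right)} = - 5 q$
$p{\left(H,n \right)} = \frac{- \frac{13}{9} + n}{-160 + H}$ ($p{\left(H,n \right)} = \frac{n - \frac{13}{9}}{H - 160} = \frac{n - \frac{13}{9}}{-160 + H} = \frac{- \frac{13}{9} + n}{-160 + H}$)
$\frac{1}{p{\left(-146,N{\left(-14 \right)} \right)}} = \frac{1}{\frac{1}{-160 - 146} \left(- \frac{13}{9} - -70\right)} = \frac{1}{\frac{1}{-306} \left(- \frac{13}{9} + 70\right)} = \frac{1}{\left(- \frac{1}{306}\right) \frac{617}{9}} = \frac{1}{- \frac{617}{2754}} = - \frac{2754}{617}$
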